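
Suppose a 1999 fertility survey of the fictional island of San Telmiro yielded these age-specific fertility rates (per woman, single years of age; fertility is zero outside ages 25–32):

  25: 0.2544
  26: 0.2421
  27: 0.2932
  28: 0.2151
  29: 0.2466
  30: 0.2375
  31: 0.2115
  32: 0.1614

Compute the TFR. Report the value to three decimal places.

Sum of ASFRs = 0.2544 + 0.2421 + 0.2932 + 0.2151 + 0.2466 + 0.2375 + 0.2115 + 0.1614 = 1.8618
TFR = 1.8618

1.862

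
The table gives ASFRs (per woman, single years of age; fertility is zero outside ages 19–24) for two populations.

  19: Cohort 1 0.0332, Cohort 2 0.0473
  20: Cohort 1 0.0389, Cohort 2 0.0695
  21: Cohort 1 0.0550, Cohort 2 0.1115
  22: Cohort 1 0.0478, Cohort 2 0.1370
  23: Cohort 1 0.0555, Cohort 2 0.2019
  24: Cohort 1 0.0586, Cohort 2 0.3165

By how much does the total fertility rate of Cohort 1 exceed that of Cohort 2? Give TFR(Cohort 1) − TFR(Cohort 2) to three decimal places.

-0.595

Cohort 1:
  Sum of ASFRs = 0.0332 + 0.0389 + 0.0550 + 0.0478 + 0.0555 + 0.0586 = 0.2890
  TFR = 0.289
Cohort 2:
  Sum of ASFRs = 0.0473 + 0.0695 + 0.1115 + 0.1370 + 0.2019 + 0.3165 = 0.8837
  TFR = 0.8837
Difference = 0.289 − 0.8837 = -0.5947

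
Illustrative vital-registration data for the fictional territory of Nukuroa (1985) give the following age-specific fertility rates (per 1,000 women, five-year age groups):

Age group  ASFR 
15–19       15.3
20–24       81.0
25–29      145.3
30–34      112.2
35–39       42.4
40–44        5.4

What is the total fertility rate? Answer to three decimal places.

2.008

Sum of ASFRs = 15.3 + 81.0 + 145.3 + 112.2 + 42.4 + 5.4 = 401.6
TFR = 5 × 401.6 / 1000 = 2.008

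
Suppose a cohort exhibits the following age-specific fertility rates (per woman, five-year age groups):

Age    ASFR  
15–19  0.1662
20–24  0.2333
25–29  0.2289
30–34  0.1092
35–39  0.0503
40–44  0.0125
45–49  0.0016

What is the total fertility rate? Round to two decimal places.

Sum of ASFRs = 0.1662 + 0.2333 + 0.2289 + 0.1092 + 0.0503 + 0.0125 + 0.0016 = 0.8020
TFR = 5 × 0.8020 = 4.01

4.01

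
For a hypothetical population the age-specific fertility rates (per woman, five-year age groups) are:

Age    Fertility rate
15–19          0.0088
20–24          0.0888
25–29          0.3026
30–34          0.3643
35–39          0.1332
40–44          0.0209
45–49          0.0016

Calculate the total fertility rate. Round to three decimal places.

4.601

Sum of ASFRs = 0.0088 + 0.0888 + 0.3026 + 0.3643 + 0.1332 + 0.0209 + 0.0016 = 0.9202
TFR = 5 × 0.9202 = 4.601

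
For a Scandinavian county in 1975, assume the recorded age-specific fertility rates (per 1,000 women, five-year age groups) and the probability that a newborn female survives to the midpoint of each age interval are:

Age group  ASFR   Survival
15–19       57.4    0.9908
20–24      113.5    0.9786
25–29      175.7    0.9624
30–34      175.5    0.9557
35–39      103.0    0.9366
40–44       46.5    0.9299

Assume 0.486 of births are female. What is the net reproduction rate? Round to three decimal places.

Proportion female at birth = 0.486.
Weighting each age-specific rate by interval width and survival:
  15–19: 5 × 57.4/1000 × 0.9908 = 0.28436
  20–24: 5 × 113.5/1000 × 0.9786 = 0.55536
  25–29: 5 × 175.7/1000 × 0.9624 = 0.84547
  30–34: 5 × 175.5/1000 × 0.9557 = 0.83863
  35–39: 5 × 103.0/1000 × 0.9366 = 0.48235
  40–44: 5 × 46.5/1000 × 0.9299 = 0.21620
Sum = 3.22237
NRR = 0.486 × 3.22237 = 1.56607
An NRR exceeding 1 indicates intrinsic growth under these rates.

1.566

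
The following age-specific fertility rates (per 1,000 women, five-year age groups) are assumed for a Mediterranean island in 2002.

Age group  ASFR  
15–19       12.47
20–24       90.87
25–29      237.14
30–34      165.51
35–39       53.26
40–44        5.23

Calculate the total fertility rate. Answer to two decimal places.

Sum of ASFRs = 12.47 + 90.87 + 237.14 + 165.51 + 53.26 + 5.23 = 564.48
TFR = 5 × 564.48 / 1000 = 2.8224

2.82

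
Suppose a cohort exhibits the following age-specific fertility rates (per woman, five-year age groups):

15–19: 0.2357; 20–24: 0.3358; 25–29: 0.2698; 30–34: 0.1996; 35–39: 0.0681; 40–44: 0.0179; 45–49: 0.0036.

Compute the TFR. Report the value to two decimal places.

Sum of ASFRs = 0.2357 + 0.3358 + 0.2698 + 0.1996 + 0.0681 + 0.0179 + 0.0036 = 1.1305
TFR = 5 × 1.1305 = 5.6525

5.65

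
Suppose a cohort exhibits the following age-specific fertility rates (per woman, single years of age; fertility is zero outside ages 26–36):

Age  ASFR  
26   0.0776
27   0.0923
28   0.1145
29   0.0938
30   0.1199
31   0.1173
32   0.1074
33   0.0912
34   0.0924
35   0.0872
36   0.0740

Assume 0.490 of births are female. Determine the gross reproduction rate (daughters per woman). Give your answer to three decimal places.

Proportion female at birth = 0.490.
Sum of ASFRs = 0.0776 + 0.0923 + 0.1145 + 0.0938 + 0.1199 + 0.1173 + 0.1074 + 0.0912 + 0.0924 + 0.0872 + 0.0740 = 1.0676
TFR = 1.0676
GRR = 0.490 × 1.0676 = 0.52312

0.523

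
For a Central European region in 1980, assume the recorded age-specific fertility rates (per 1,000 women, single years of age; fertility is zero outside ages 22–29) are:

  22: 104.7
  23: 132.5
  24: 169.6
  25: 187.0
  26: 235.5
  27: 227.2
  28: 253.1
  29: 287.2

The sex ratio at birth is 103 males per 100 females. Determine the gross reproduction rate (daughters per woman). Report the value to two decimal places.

Proportion female at birth = 100 / (100 + 103) = 0.49261.
Sum of ASFRs = 104.7 + 132.5 + 169.6 + 187.0 + 235.5 + 227.2 + 253.1 + 287.2 = 1596.8
TFR = 1596.8 / 1000 = 1.5968
GRR = 0.49261 × 1.5968 = 0.78660

0.79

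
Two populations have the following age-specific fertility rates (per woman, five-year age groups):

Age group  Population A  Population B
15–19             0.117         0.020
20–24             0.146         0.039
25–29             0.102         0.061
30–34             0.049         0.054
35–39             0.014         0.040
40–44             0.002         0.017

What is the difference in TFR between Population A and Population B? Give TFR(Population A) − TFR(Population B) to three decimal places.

0.995

Population A:
  Sum of ASFRs = 0.117 + 0.146 + 0.102 + 0.049 + 0.014 + 0.002 = 0.430
  TFR = 5 × 0.430 = 2.15
Population B:
  Sum of ASFRs = 0.020 + 0.039 + 0.061 + 0.054 + 0.040 + 0.017 = 0.231
  TFR = 5 × 0.231 = 1.155
Difference = 2.15 − 1.155 = 0.995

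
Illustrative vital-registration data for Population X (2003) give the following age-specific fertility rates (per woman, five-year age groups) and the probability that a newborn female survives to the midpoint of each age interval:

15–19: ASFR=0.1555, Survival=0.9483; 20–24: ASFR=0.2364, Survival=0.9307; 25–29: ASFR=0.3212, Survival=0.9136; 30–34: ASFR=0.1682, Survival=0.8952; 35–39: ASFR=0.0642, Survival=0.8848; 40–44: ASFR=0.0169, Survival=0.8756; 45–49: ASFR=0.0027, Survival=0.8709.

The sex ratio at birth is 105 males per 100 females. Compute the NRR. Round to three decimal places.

Proportion female at birth = 100 / (100 + 105) = 0.48780.
Survival-weighted fertility by age (5·fₓ·Sₓ):
  15–19: 5 × 0.1555 × 0.9483 = 0.73730
  20–24: 5 × 0.2364 × 0.9307 = 1.10009
  25–29: 5 × 0.3212 × 0.9136 = 1.46724
  30–34: 5 × 0.1682 × 0.8952 = 0.75286
  35–39: 5 × 0.0642 × 0.8848 = 0.28402
  40–44: 5 × 0.0169 × 0.8756 = 0.07399
  45–49: 5 × 0.0027 × 0.8709 = 0.01176
Sum = 4.42726
NRR = 0.48780 × 4.42726 = 2.15962
An NRR exceeding 1 indicates intrinsic growth under these rates.

2.160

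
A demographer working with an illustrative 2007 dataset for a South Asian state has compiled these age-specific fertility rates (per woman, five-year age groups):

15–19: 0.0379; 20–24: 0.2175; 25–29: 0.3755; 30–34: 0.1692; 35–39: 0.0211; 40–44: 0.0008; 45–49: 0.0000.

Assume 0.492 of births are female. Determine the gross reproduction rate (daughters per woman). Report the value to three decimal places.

2.022

Proportion female at birth = 0.492.
Sum of ASFRs = 0.0379 + 0.2175 + 0.3755 + 0.1692 + 0.0211 + 0.0008 + 0.0000 = 0.8220
TFR = 5 × 0.8220 = 4.11
GRR = 0.492 × 4.11 = 2.02212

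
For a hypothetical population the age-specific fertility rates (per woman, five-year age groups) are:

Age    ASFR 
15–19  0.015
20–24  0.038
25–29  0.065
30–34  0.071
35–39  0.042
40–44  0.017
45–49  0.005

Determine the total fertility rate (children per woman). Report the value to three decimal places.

1.265

Sum of ASFRs = 0.015 + 0.038 + 0.065 + 0.071 + 0.042 + 0.017 + 0.005 = 0.253
TFR = 5 × 0.253 = 1.265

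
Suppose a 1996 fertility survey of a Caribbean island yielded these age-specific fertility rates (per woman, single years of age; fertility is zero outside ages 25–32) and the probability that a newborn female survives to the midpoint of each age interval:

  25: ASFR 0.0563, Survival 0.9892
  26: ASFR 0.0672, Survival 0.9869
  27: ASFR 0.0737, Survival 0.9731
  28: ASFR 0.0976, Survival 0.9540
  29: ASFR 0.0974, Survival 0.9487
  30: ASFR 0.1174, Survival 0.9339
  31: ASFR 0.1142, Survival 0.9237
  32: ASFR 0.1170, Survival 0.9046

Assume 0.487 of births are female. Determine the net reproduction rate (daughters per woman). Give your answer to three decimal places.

Proportion female at birth = 0.487.
Per-age-group product (1 × ASFR × survival probability):
  25: 1 × 0.0563 × 0.9892 = 0.05569
  26: 1 × 0.0672 × 0.9869 = 0.06632
  27: 1 × 0.0737 × 0.9731 = 0.07172
  28: 1 × 0.0976 × 0.9540 = 0.09311
  29: 1 × 0.0974 × 0.9487 = 0.09240
  30: 1 × 0.1174 × 0.9339 = 0.10964
  31: 1 × 0.1142 × 0.9237 = 0.10549
  32: 1 × 0.1170 × 0.9046 = 0.10584
Sum = 0.70021
NRR = 0.487 × 0.70021 = 0.34100

0.341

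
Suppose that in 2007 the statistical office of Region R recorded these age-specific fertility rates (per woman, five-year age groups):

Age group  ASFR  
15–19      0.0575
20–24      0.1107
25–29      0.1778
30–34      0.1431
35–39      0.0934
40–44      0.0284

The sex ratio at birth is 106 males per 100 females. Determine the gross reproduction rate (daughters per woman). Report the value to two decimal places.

Proportion female at birth = 100 / (100 + 106) = 0.48544.
Sum of ASFRs = 0.0575 + 0.1107 + 0.1778 + 0.1431 + 0.0934 + 0.0284 = 0.6109
TFR = 5 × 0.6109 = 3.0545
GRR = 0.48544 × 3.0545 = 1.48278

1.48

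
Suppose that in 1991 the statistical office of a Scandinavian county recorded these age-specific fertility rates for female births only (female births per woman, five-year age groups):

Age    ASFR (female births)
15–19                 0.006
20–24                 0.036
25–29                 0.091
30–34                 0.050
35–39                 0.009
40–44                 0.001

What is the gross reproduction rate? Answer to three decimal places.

Sum of female ASFRs = 0.006 + 0.036 + 0.091 + 0.050 + 0.009 + 0.001 = 0.193
GRR = 5 × 0.193 = 0.965

0.965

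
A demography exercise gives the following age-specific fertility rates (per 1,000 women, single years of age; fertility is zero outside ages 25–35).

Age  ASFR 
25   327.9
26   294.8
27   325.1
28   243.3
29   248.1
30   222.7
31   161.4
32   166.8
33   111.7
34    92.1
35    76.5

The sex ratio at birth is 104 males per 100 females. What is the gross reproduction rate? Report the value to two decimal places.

1.11

Proportion female at birth = 100 / (100 + 104) = 0.49020.
Sum of ASFRs = 327.9 + 294.8 + 325.1 + 243.3 + 248.1 + 222.7 + 161.4 + 166.8 + 111.7 + 92.1 + 76.5 = 2270.4
TFR = 2270.4 / 1000 = 2.2704
GRR = 0.49020 × 2.2704 = 1.11295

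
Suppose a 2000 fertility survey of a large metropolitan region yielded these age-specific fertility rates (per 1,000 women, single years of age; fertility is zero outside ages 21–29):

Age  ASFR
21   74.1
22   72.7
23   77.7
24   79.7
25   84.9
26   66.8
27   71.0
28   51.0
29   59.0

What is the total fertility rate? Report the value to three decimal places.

0.637

Sum of ASFRs = 74.1 + 72.7 + 77.7 + 79.7 + 84.9 + 66.8 + 71.0 + 51.0 + 59.0 = 636.9
TFR = 636.9 / 1000 = 0.6369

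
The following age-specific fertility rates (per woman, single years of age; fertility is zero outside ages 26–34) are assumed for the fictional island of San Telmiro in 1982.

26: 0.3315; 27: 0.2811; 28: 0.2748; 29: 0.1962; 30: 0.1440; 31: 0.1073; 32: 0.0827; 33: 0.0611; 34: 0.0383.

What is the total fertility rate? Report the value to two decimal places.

1.52

Sum of ASFRs = 0.3315 + 0.2811 + 0.2748 + 0.1962 + 0.1440 + 0.1073 + 0.0827 + 0.0611 + 0.0383 = 1.5170
TFR = 1.517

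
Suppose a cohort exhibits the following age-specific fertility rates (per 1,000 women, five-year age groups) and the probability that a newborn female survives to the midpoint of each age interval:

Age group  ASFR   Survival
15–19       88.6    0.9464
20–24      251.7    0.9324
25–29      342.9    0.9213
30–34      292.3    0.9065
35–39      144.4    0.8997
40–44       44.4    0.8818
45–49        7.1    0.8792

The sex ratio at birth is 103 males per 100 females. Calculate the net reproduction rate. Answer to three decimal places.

2.647

Proportion female at birth = 100 / (100 + 103) = 0.49261.
Per-age-group product (5 × ASFR × survival probability):
  15–19: 5 × 88.6/1000 × 0.9464 = 0.41926
  20–24: 5 × 251.7/1000 × 0.9324 = 1.17343
  25–29: 5 × 342.9/1000 × 0.9213 = 1.57957
  30–34: 5 × 292.3/1000 × 0.9065 = 1.32485
  35–39: 5 × 144.4/1000 × 0.8997 = 0.64958
  40–44: 5 × 44.4/1000 × 0.8818 = 0.19576
  45–49: 5 × 7.1/1000 × 0.8792 = 0.03121
Sum = 5.37366
NRR = 0.49261 × 5.37366 = 2.64712
An NRR exceeding 1 indicates intrinsic growth under these rates.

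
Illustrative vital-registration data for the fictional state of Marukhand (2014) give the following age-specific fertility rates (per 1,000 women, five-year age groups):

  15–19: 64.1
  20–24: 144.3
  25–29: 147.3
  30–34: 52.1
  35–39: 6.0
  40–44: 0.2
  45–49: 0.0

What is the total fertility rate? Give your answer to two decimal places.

Sum of ASFRs = 64.1 + 144.3 + 147.3 + 52.1 + 6.0 + 0.2 + 0.0 = 414.0
TFR = 5 × 414.0 / 1000 = 2.07

2.07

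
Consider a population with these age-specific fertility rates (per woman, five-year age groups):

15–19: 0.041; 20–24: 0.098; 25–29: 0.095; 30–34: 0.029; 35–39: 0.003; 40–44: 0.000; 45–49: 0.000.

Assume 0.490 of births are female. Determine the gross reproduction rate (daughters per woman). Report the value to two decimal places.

0.65

Proportion female at birth = 0.490.
Sum of ASFRs = 0.041 + 0.098 + 0.095 + 0.029 + 0.003 + 0.000 + 0.000 = 0.266
TFR = 5 × 0.266 = 1.33
GRR = 0.490 × 1.33 = 0.65170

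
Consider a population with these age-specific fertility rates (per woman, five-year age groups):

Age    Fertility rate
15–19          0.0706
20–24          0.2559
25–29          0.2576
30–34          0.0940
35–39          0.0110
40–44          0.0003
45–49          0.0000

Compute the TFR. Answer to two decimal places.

Sum of ASFRs = 0.0706 + 0.2559 + 0.2576 + 0.0940 + 0.0110 + 0.0003 + 0.0000 = 0.6894
TFR = 5 × 0.6894 = 3.447

3.45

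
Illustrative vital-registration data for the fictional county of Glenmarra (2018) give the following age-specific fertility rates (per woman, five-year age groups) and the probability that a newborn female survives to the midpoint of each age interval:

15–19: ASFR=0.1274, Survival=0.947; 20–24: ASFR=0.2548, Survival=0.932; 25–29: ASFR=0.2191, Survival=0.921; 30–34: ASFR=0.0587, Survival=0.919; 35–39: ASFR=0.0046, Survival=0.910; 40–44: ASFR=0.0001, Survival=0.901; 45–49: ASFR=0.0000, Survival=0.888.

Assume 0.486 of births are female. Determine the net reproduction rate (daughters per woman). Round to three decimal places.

Proportion female at birth = 0.486.
Weighting each age-specific rate by interval width and survival:
  15–19: 5 × 0.1274 × 0.947 = 0.60324
  20–24: 5 × 0.2548 × 0.932 = 1.18737
  25–29: 5 × 0.2191 × 0.921 = 1.00896
  30–34: 5 × 0.0587 × 0.919 = 0.26973
  35–39: 5 × 0.0046 × 0.910 = 0.02093
  40–44: 5 × 0.0001 × 0.901 = 0.00045
  45–49: 5 × 0.0000 × 0.888 = 0.00000
Sum = 3.09068
NRR = 0.486 × 3.09068 = 1.50207

1.502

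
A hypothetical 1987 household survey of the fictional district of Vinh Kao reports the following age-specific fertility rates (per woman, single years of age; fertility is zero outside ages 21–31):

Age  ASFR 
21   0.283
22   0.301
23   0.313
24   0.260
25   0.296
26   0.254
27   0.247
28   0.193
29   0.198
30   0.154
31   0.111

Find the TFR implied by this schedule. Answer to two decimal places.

2.61

Sum of ASFRs = 0.283 + 0.301 + 0.313 + 0.260 + 0.296 + 0.254 + 0.247 + 0.193 + 0.198 + 0.154 + 0.111 = 2.610
TFR = 2.61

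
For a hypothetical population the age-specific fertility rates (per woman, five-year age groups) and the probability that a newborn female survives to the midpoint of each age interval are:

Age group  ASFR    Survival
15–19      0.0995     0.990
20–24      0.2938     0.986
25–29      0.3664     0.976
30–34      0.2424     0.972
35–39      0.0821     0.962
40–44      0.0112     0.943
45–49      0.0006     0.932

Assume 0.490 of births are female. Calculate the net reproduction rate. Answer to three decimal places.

Proportion female at birth = 0.490.
Survival-weighted fertility by age (5·fₓ·Sₓ):
  15–19: 5 × 0.0995 × 0.990 = 0.49253
  20–24: 5 × 0.2938 × 0.986 = 1.44843
  25–29: 5 × 0.3664 × 0.976 = 1.78803
  30–34: 5 × 0.2424 × 0.972 = 1.17806
  35–39: 5 × 0.0821 × 0.962 = 0.39490
  40–44: 5 × 0.0112 × 0.943 = 0.05281
  45–49: 5 × 0.0006 × 0.932 = 0.00280
Sum = 5.35756
NRR = 0.490 × 5.35756 = 2.62520

2.625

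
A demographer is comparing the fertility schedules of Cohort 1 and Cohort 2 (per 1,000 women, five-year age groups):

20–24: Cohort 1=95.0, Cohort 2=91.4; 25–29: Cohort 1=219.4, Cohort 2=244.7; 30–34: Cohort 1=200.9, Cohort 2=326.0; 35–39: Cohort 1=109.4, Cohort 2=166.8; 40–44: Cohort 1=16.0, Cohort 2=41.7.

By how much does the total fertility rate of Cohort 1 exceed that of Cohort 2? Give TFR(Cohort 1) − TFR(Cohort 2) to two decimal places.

-1.15

Cohort 1:
  Sum of ASFRs = 95.0 + 219.4 + 200.9 + 109.4 + 16.0 = 640.7
  TFR = 5 × 640.7 / 1000 = 3.2035
Cohort 2:
  Sum of ASFRs = 91.4 + 244.7 + 326.0 + 166.8 + 41.7 = 870.6
  TFR = 5 × 870.6 / 1000 = 4.353
Difference = 3.2035 − 4.353 = -1.1495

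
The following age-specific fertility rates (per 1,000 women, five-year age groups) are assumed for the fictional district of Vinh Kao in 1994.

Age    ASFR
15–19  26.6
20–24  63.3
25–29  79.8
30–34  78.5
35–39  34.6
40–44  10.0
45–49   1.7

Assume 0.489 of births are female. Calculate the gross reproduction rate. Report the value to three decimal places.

0.720

Proportion female at birth = 0.489.
Sum of ASFRs = 26.6 + 63.3 + 79.8 + 78.5 + 34.6 + 10.0 + 1.7 = 294.5
TFR = 5 × 294.5 / 1000 = 1.4725
GRR = 0.489 × 1.4725 = 0.72005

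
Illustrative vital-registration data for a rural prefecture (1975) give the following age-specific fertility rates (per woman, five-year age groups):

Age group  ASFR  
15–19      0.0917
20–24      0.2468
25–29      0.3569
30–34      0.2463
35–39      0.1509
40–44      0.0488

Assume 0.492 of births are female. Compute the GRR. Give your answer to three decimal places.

Proportion female at birth = 0.492.
Sum of ASFRs = 0.0917 + 0.2468 + 0.3569 + 0.2463 + 0.1509 + 0.0488 = 1.1414
TFR = 5 × 1.1414 = 5.707
GRR = 0.492 × 5.707 = 2.80784

2.808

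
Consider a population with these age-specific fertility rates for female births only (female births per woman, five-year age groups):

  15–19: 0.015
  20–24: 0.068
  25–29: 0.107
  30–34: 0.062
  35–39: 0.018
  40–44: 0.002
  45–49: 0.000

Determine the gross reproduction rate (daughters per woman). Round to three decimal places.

Sum of female ASFRs = 0.015 + 0.068 + 0.107 + 0.062 + 0.018 + 0.002 + 0.000 = 0.272
GRR = 5 × 0.272 = 1.36

1.360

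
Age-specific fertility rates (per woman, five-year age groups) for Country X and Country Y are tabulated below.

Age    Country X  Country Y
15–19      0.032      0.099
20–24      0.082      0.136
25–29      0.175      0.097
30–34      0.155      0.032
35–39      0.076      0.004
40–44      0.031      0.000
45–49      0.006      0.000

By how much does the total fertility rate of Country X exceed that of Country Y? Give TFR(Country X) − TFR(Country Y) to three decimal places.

Country X:
  Sum of ASFRs = 0.032 + 0.082 + 0.175 + 0.155 + 0.076 + 0.031 + 0.006 = 0.557
  TFR = 5 × 0.557 = 2.785
Country Y:
  Sum of ASFRs = 0.099 + 0.136 + 0.097 + 0.032 + 0.004 + 0.000 + 0.000 = 0.368
  TFR = 5 × 0.368 = 1.84
Difference = 2.785 − 1.84 = 0.945

0.945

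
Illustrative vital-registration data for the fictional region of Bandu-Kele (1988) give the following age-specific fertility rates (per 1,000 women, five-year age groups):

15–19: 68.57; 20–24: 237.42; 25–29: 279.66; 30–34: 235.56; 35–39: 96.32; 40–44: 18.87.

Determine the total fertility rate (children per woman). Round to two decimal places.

Sum of ASFRs = 68.57 + 237.42 + 279.66 + 235.56 + 96.32 + 18.87 = 936.40
TFR = 5 × 936.40 / 1000 = 4.682

4.68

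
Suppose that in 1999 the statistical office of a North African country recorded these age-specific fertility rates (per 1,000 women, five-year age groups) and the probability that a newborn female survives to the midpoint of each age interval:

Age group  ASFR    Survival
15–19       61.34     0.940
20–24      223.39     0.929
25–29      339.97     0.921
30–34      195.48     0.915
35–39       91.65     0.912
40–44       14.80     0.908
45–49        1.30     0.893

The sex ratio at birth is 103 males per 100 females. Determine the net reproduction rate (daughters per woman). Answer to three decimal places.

2.107

Proportion female at birth = 100 / (100 + 103) = 0.49261.
Per-age-group product (5 × ASFR × survival probability):
  15–19: 5 × 61.34/1000 × 0.940 = 0.28830
  20–24: 5 × 223.39/1000 × 0.929 = 1.03765
  25–29: 5 × 339.97/1000 × 0.921 = 1.56556
  30–34: 5 × 195.48/1000 × 0.915 = 0.89432
  35–39: 5 × 91.65/1000 × 0.912 = 0.41792
  40–44: 5 × 14.80/1000 × 0.908 = 0.06719
  45–49: 5 × 1.30/1000 × 0.893 = 0.00580
Sum = 4.27674
NRR = 0.49261 × 4.27674 = 2.10676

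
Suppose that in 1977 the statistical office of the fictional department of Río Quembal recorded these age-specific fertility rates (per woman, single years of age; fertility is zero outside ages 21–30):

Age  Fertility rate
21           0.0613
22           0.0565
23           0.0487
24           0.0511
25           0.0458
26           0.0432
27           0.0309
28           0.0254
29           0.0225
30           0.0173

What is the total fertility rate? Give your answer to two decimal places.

Sum of ASFRs = 0.0613 + 0.0565 + 0.0487 + 0.0511 + 0.0458 + 0.0432 + 0.0309 + 0.0254 + 0.0225 + 0.0173 = 0.4027
TFR = 0.4027

0.40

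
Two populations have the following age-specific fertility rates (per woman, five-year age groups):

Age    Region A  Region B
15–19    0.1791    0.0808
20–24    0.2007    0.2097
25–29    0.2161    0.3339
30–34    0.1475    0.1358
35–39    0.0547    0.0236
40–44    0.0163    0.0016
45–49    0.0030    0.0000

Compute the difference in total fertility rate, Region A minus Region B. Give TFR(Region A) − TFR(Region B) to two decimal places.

0.16

Region A:
  Sum of ASFRs = 0.1791 + 0.2007 + 0.2161 + 0.1475 + 0.0547 + 0.0163 + 0.0030 = 0.8174
  TFR = 5 × 0.8174 = 4.087
Region B:
  Sum of ASFRs = 0.0808 + 0.2097 + 0.3339 + 0.1358 + 0.0236 + 0.0016 + 0.0000 = 0.7854
  TFR = 5 × 0.7854 = 3.927
Difference = 4.087 − 3.927 = 0.16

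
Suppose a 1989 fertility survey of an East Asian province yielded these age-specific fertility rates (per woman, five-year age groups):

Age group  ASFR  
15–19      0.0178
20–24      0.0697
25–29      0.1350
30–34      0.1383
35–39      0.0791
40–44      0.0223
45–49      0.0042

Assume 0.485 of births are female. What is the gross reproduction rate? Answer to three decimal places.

Proportion female at birth = 0.485.
Sum of ASFRs = 0.0178 + 0.0697 + 0.1350 + 0.1383 + 0.0791 + 0.0223 + 0.0042 = 0.4664
TFR = 5 × 0.4664 = 2.332
GRR = 0.485 × 2.332 = 1.13102

1.131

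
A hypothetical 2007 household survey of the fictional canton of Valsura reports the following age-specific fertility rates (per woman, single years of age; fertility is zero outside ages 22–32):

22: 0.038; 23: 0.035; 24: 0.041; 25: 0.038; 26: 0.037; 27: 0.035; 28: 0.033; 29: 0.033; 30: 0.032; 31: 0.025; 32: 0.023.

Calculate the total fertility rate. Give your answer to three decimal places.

Sum of ASFRs = 0.038 + 0.035 + 0.041 + 0.038 + 0.037 + 0.035 + 0.033 + 0.033 + 0.032 + 0.025 + 0.023 = 0.370
TFR = 0.37

0.370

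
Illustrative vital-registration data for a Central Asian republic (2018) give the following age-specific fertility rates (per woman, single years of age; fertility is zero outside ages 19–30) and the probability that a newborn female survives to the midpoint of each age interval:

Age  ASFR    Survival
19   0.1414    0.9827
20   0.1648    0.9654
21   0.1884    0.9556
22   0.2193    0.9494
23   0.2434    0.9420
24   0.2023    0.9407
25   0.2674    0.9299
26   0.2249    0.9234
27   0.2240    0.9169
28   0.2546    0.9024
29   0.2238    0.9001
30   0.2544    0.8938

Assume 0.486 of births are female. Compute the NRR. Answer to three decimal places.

Proportion female at birth = 0.486.
Each age group contributes 1 × ASFR × survival:
  19: 1 × 0.1414 × 0.9827 = 0.13895
  20: 1 × 0.1648 × 0.9654 = 0.15910
  21: 1 × 0.1884 × 0.9556 = 0.18004
  22: 1 × 0.2193 × 0.9494 = 0.20820
  23: 1 × 0.2434 × 0.9420 = 0.22928
  24: 1 × 0.2023 × 0.9407 = 0.19030
  25: 1 × 0.2674 × 0.9299 = 0.24866
  26: 1 × 0.2249 × 0.9234 = 0.20767
  27: 1 × 0.2240 × 0.9169 = 0.20539
  28: 1 × 0.2546 × 0.9024 = 0.22975
  29: 1 × 0.2238 × 0.9001 = 0.20144
  30: 1 × 0.2544 × 0.8938 = 0.22738
Sum = 2.42616
NRR = 0.486 × 2.42616 = 1.17911

1.179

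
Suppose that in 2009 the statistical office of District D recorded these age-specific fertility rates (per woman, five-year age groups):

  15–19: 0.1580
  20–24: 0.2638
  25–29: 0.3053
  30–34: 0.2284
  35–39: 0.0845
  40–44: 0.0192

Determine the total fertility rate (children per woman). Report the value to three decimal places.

5.296

Sum of ASFRs = 0.1580 + 0.2638 + 0.3053 + 0.2284 + 0.0845 + 0.0192 = 1.0592
TFR = 5 × 1.0592 = 5.296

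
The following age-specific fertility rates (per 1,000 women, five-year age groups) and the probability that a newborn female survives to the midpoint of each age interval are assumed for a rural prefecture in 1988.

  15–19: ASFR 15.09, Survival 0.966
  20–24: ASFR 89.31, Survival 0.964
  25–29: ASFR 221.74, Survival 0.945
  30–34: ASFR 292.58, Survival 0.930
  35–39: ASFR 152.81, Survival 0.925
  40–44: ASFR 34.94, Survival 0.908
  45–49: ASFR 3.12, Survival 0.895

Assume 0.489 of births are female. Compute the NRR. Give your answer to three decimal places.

Proportion female at birth = 0.489.
Survival-weighted fertility by age (5·fₓ·Sₓ):
  15–19: 5 × 15.09/1000 × 0.966 = 0.07288
  20–24: 5 × 89.31/1000 × 0.964 = 0.43047
  25–29: 5 × 221.74/1000 × 0.945 = 1.04772
  30–34: 5 × 292.58/1000 × 0.930 = 1.36050
  35–39: 5 × 152.81/1000 × 0.925 = 0.70675
  40–44: 5 × 34.94/1000 × 0.908 = 0.15863
  45–49: 5 × 3.12/1000 × 0.895 = 0.01396
Sum = 3.79091
NRR = 0.489 × 3.79091 = 1.85375
An NRR exceeding 1 indicates intrinsic growth under these rates.

1.854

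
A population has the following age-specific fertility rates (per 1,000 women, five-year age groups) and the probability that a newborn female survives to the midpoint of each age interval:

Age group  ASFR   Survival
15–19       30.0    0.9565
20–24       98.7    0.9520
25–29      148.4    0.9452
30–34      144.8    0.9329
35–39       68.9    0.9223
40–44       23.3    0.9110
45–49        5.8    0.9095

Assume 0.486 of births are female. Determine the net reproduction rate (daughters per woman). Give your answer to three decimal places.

Proportion female at birth = 0.486.
Weighting each age-specific rate by interval width and survival:
  15–19: 5 × 30.0/1000 × 0.9565 = 0.14348
  20–24: 5 × 98.7/1000 × 0.9520 = 0.46981
  25–29: 5 × 148.4/1000 × 0.9452 = 0.70134
  30–34: 5 × 144.8/1000 × 0.9329 = 0.67542
  35–39: 5 × 68.9/1000 × 0.9223 = 0.31773
  40–44: 5 × 23.3/1000 × 0.9110 = 0.10613
  45–49: 5 × 5.8/1000 × 0.9095 = 0.02638
Sum = 2.44029
NRR = 0.486 × 2.44029 = 1.18598
With NRR above 1 the population is above replacement fertility.

1.186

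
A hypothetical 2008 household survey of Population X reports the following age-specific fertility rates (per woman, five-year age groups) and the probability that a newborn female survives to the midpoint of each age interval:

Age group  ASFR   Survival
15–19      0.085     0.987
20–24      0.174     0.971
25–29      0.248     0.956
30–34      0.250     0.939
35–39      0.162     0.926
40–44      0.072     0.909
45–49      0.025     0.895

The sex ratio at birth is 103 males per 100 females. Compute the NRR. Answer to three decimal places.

2.371

Proportion female at birth = 100 / (100 + 103) = 0.49261.
Weighting each age-specific rate by interval width and survival:
  15–19: 5 × 0.085 × 0.987 = 0.41948
  20–24: 5 × 0.174 × 0.971 = 0.84477
  25–29: 5 × 0.248 × 0.956 = 1.18544
  30–34: 5 × 0.250 × 0.939 = 1.17375
  35–39: 5 × 0.162 × 0.926 = 0.75006
  40–44: 5 × 0.072 × 0.909 = 0.32724
  45–49: 5 × 0.025 × 0.895 = 0.11188
Sum = 4.81262
NRR = 0.49261 × 4.81262 = 2.37074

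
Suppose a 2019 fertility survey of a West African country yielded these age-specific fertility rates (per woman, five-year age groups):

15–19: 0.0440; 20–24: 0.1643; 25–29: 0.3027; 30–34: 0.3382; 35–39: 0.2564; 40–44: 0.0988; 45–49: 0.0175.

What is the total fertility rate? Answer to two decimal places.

6.11

Sum of ASFRs = 0.0440 + 0.1643 + 0.3027 + 0.3382 + 0.2564 + 0.0988 + 0.0175 = 1.2219
TFR = 5 × 1.2219 = 6.1095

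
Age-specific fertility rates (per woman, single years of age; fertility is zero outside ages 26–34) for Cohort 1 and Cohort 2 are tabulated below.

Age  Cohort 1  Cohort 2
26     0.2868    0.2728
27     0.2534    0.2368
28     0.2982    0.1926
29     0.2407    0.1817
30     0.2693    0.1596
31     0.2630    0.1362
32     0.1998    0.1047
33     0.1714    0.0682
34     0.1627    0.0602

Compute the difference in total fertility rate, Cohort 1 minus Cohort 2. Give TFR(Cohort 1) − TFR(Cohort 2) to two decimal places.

0.73

Cohort 1:
  Sum of ASFRs = 0.2868 + 0.2534 + 0.2982 + 0.2407 + 0.2693 + 0.2630 + 0.1998 + 0.1714 + 0.1627 = 2.1453
  TFR = 2.1453
Cohort 2:
  Sum of ASFRs = 0.2728 + 0.2368 + 0.1926 + 0.1817 + 0.1596 + 0.1362 + 0.1047 + 0.0682 + 0.0602 = 1.4128
  TFR = 1.4128
Difference = 2.1453 − 1.4128 = 0.7325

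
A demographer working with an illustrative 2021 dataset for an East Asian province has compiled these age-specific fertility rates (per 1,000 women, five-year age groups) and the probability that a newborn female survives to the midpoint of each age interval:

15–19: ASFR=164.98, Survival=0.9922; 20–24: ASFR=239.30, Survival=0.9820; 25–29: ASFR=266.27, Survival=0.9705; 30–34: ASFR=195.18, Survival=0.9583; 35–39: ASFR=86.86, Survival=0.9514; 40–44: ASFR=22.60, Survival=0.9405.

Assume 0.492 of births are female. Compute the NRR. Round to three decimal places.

Proportion female at birth = 0.492.
Weighting each age-specific rate by interval width and survival:
  15–19: 5 × 164.98/1000 × 0.9922 = 0.81847
  20–24: 5 × 239.30/1000 × 0.9820 = 1.17496
  25–29: 5 × 266.27/1000 × 0.9705 = 1.29208
  30–34: 5 × 195.18/1000 × 0.9583 = 0.93520
  35–39: 5 × 86.86/1000 × 0.9514 = 0.41319
  40–44: 5 × 22.60/1000 × 0.9405 = 0.10628
Sum = 4.74018
NRR = 0.492 × 4.74018 = 2.33217

2.332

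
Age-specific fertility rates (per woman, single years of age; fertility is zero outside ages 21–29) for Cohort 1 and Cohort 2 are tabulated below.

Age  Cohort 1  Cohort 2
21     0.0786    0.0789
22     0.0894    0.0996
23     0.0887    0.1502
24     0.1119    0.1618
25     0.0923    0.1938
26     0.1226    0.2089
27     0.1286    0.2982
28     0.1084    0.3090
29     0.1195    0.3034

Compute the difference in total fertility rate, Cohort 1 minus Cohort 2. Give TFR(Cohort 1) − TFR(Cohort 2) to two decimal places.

-0.86

Cohort 1:
  Sum of ASFRs = 0.0786 + 0.0894 + 0.0887 + 0.1119 + 0.0923 + 0.1226 + 0.1286 + 0.1084 + 0.1195 = 0.9400
  TFR = 0.94
Cohort 2:
  Sum of ASFRs = 0.0789 + 0.0996 + 0.1502 + 0.1618 + 0.1938 + 0.2089 + 0.2982 + 0.3090 + 0.3034 = 1.8038
  TFR = 1.8038
Difference = 0.94 − 1.8038 = -0.8638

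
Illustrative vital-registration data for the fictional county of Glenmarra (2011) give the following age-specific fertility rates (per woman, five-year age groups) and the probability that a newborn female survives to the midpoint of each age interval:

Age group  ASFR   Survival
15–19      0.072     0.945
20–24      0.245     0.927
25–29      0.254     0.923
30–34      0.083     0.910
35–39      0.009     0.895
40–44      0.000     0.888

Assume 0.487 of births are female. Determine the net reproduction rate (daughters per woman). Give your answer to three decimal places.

Proportion female at birth = 0.487.
Each age group contributes 5 × ASFR × survival:
  15–19: 5 × 0.072 × 0.945 = 0.34020
  20–24: 5 × 0.245 × 0.927 = 1.13558
  25–29: 5 × 0.254 × 0.923 = 1.17221
  30–34: 5 × 0.083 × 0.910 = 0.37765
  35–39: 5 × 0.009 × 0.895 = 0.04028
  40–44: 5 × 0.000 × 0.888 = 0.00000
Sum = 3.06592
NRR = 0.487 × 3.06592 = 1.49310

1.493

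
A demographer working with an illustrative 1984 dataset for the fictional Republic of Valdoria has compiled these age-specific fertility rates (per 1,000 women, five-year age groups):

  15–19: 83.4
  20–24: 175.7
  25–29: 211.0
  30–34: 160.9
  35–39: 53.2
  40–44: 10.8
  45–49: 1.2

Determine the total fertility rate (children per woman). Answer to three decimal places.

3.481

Sum of ASFRs = 83.4 + 175.7 + 211.0 + 160.9 + 53.2 + 10.8 + 1.2 = 696.2
TFR = 5 × 696.2 / 1000 = 3.481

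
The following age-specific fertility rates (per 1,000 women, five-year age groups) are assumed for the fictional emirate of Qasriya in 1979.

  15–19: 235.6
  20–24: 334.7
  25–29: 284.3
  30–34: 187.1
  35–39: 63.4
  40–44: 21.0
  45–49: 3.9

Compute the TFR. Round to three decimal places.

Sum of ASFRs = 235.6 + 334.7 + 284.3 + 187.1 + 63.4 + 21.0 + 3.9 = 1130.0
TFR = 5 × 1130.0 / 1000 = 5.65

5.650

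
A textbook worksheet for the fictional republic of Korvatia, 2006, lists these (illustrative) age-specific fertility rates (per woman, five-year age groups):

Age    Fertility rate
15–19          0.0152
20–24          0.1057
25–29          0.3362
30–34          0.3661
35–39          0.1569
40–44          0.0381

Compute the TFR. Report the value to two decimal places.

Sum of ASFRs = 0.0152 + 0.1057 + 0.3362 + 0.3661 + 0.1569 + 0.0381 = 1.0182
TFR = 5 × 1.0182 = 5.091

5.09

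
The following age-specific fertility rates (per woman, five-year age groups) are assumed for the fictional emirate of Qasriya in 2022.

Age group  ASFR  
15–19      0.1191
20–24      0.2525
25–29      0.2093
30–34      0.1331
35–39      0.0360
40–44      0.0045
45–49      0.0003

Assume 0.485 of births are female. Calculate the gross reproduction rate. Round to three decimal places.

1.830

Proportion female at birth = 0.485.
Sum of ASFRs = 0.1191 + 0.2525 + 0.2093 + 0.1331 + 0.0360 + 0.0045 + 0.0003 = 0.7548
TFR = 5 × 0.7548 = 3.774
GRR = 0.485 × 3.774 = 1.83039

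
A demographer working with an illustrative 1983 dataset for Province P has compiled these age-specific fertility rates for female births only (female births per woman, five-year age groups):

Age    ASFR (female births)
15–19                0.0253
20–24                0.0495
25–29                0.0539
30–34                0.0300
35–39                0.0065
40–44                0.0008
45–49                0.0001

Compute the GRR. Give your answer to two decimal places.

0.83

Sum of female ASFRs = 0.0253 + 0.0495 + 0.0539 + 0.0300 + 0.0065 + 0.0008 + 0.0001 = 0.1661
GRR = 5 × 0.1661 = 0.8305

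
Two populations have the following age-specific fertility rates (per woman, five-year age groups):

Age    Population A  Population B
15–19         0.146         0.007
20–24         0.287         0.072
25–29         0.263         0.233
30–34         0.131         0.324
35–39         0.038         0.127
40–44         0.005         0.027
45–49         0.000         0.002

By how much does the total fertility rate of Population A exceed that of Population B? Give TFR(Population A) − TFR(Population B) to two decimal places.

0.39

Population A:
  Sum of ASFRs = 0.146 + 0.287 + 0.263 + 0.131 + 0.038 + 0.005 + 0.000 = 0.870
  TFR = 5 × 0.870 = 4.35
Population B:
  Sum of ASFRs = 0.007 + 0.072 + 0.233 + 0.324 + 0.127 + 0.027 + 0.002 = 0.792
  TFR = 5 × 0.792 = 3.96
Difference = 4.35 − 3.96 = 0.39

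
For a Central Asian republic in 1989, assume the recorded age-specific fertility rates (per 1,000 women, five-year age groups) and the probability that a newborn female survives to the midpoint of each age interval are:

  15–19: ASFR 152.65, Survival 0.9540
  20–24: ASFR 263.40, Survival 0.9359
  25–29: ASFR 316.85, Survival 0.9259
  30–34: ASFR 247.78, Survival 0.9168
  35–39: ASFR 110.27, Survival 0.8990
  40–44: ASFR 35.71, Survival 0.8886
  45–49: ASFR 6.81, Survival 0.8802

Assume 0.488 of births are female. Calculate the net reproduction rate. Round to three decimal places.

2.561

Proportion female at birth = 0.488.
Weighting each age-specific rate by interval width and survival:
  15–19: 5 × 152.65/1000 × 0.9540 = 0.72814
  20–24: 5 × 263.40/1000 × 0.9359 = 1.23258
  25–29: 5 × 316.85/1000 × 0.9259 = 1.46686
  30–34: 5 × 247.78/1000 × 0.9168 = 1.13582
  35–39: 5 × 110.27/1000 × 0.8990 = 0.49566
  40–44: 5 × 35.71/1000 × 0.8886 = 0.15866
  45–49: 5 × 6.81/1000 × 0.8802 = 0.02997
Sum = 5.24769
NRR = 0.488 × 5.24769 = 2.56087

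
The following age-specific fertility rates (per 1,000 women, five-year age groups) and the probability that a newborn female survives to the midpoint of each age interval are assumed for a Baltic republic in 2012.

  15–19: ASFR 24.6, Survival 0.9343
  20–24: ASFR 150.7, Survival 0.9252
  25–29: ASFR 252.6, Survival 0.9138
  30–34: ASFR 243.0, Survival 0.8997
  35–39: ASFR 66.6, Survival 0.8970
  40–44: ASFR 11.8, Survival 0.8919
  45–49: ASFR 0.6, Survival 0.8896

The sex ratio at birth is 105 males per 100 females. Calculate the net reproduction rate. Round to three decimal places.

1.665

Proportion female at birth = 100 / (100 + 105) = 0.48780.
Weighting each age-specific rate by interval width and survival:
  15–19: 5 × 24.6/1000 × 0.9343 = 0.11492
  20–24: 5 × 150.7/1000 × 0.9252 = 0.69714
  25–29: 5 × 252.6/1000 × 0.9138 = 1.15413
  30–34: 5 × 243.0/1000 × 0.8997 = 1.09314
  35–39: 5 × 66.6/1000 × 0.8970 = 0.29870
  40–44: 5 × 11.8/1000 × 0.8919 = 0.05262
  45–49: 5 × 0.6/1000 × 0.8896 = 0.00267
Sum = 3.41332
NRR = 0.48780 × 3.41332 = 1.66502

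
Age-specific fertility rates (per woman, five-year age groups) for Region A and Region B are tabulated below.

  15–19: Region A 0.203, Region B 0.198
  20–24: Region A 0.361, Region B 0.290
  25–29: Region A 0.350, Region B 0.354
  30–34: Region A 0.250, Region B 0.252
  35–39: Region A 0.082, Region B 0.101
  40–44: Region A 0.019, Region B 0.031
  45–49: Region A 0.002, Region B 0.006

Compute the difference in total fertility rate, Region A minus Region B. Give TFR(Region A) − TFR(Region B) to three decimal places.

0.175

Region A:
  Sum of ASFRs = 0.203 + 0.361 + 0.350 + 0.250 + 0.082 + 0.019 + 0.002 = 1.267
  TFR = 5 × 1.267 = 6.335
Region B:
  Sum of ASFRs = 0.198 + 0.290 + 0.354 + 0.252 + 0.101 + 0.031 + 0.006 = 1.232
  TFR = 5 × 1.232 = 6.16
Difference = 6.335 − 6.16 = 0.175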